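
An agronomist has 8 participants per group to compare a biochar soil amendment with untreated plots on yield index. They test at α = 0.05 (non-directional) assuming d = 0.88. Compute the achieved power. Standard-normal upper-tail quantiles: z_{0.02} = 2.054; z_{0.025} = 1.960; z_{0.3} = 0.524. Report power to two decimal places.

For two equal groups, power = Φ(d·√(n/2) − z_{α/2}).
d·√(n/2) = 0.88 × √(8/2) = 0.88 × 2.000 = 1.760.
z_β = 1.760 − 1.960 = -0.200.
Power = Φ(-0.200) = 0.421.

power ≈ 0.42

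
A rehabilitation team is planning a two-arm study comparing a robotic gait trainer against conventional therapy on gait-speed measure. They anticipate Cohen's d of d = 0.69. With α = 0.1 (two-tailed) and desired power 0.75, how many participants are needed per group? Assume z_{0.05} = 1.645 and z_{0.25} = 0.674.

For two independent groups with equal n: n = 2·((z_{α/2} + z_β) / d)².
z_{α/2} + z_β = 1.645 + 0.674 = 2.319.
n = 2 × (2.319 / 0.69)² = 2 × 3.361² = 2 × 11.30 = 22.6.
Round up to the next whole participant.

n = 23 per group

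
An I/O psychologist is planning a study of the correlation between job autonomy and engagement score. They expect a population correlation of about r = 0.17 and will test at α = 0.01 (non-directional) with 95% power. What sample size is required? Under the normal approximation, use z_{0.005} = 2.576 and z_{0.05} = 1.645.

Fisher's z: C = ½·ln((1+r)/(1−r)) = ½·ln(1.4096) = 0.1717.
n = ((z_{α/2} + z_β)/C)² + 3.
(2.576 + 1.645) / 0.1717 = 4.221 / 0.1717 = 24.584.
n = 24.584² + 3 = 604.35 + 3 = 607.4.
Round up.

n = 608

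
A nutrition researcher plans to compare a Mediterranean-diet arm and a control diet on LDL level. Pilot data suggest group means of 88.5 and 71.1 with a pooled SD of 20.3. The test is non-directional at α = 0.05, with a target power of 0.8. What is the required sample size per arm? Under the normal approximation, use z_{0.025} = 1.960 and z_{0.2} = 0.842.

Cohen's d = |M₁ − M₂| / SD_pooled = |88.5 − 71.1| / 20.3 = 17.4 / 20.3 = 0.857.
For two independent groups with equal n: n = 2·((z_{α/2} + z_β) / d)².
z_{α/2} + z_β = 1.960 + 0.842 = 2.802.
n = 2 × (2.802 / 0.857)² = 2 × 3.270² = 2 × 10.69 = 21.4.
Round up to the next whole participant.

n = 22 per group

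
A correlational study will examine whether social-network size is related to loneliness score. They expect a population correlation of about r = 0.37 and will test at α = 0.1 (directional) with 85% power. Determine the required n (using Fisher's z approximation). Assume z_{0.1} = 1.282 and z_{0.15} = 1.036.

n = 39

Fisher's z: C = ½·ln((1+r)/(1−r)) = ½·ln(2.1746) = 0.3884.
n = ((z_{α} + z_β)/C)² + 3.
(1.282 + 1.036) / 0.3884 = 2.318 / 0.3884 = 5.968.
n = 5.968² + 3 = 35.62 + 3 = 38.6.
Round up.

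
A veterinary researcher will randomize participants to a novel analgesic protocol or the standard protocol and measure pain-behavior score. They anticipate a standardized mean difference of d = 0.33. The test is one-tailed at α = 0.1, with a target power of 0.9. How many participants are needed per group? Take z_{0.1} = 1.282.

For two independent groups with equal n: n = 2·((z_{α} + z_β) / d)².
z_{α} + z_β = 1.282 + 1.282 = 2.564.
n = 2 × (2.564 / 0.33)² = 2 × 7.770² = 2 × 60.37 = 120.7.
Round up to the next whole participant.

n = 121 per group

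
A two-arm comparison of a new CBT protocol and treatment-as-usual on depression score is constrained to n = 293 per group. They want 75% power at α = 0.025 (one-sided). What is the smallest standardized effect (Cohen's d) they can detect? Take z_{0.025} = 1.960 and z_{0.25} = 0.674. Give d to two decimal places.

For two independent groups of n = 293 each: d_min = (z_{α} + z_β)·√(2/n).
z-sum = 1.960 + 0.674 = 2.634.
d_min = 2.634 × √(2/293) = 2.634 × 0.0826 = 0.218.

d_min ≈ 0.22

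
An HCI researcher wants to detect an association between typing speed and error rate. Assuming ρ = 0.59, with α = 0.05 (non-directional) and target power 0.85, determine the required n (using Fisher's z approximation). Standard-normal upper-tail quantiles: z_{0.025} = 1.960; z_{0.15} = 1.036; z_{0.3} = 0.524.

n = 23

Fisher's z: C = ½·ln((1+r)/(1−r)) = ½·ln(3.8780) = 0.6777.
n = ((z_{α/2} + z_β)/C)² + 3.
(1.960 + 1.036) / 0.6777 = 2.996 / 0.6777 = 4.421.
n = 4.421² + 3 = 19.54 + 3 = 22.5.
Round up.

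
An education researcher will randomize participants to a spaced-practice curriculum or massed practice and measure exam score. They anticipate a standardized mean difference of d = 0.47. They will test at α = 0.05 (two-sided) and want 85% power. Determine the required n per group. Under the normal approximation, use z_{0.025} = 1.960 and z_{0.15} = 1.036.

For two independent groups with equal n: n = 2·((z_{α/2} + z_β) / d)².
z_{α/2} + z_β = 1.960 + 1.036 = 2.996.
n = 2 × (2.996 / 0.47)² = 2 × 6.374² = 2 × 40.63 = 81.3.
Round up to the next whole participant.

n = 82 per group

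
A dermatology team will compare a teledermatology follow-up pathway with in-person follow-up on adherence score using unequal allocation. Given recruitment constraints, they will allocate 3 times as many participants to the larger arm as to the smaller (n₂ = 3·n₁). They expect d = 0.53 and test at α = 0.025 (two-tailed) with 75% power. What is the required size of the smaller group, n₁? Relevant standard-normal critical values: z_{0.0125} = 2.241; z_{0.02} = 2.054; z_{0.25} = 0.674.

n₁ = 41

With allocation ratio k = n₂/n₁ = 3, Var(x̄₁−x̄₂) = σ²(1/n₁ + 1/(k·n₁)) = σ²·(k+1)/(k·n₁).
So n₁ = (1 + 1/k)·((z_{α/2} + z_β)/d)² = 1.333 × (2.915/0.53)².
n₁ = 1.333 × 30.25 = 40.3.
Round up: n₁ = 41, giving n₂ = 3 × 41 = 123.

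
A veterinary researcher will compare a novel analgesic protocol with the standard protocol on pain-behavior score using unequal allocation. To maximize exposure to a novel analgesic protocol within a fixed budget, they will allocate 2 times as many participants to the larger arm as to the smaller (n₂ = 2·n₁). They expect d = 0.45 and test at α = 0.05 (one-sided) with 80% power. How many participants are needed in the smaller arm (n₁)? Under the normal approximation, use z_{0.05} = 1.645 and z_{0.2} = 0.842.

n₁ = 46

With allocation ratio k = n₂/n₁ = 2, Var(x̄₁−x̄₂) = σ²(1/n₁ + 1/(k·n₁)) = σ²·(k+1)/(k·n₁).
So n₁ = (1 + 1/k)·((z_{α} + z_β)/d)² = 1.500 × (2.487/0.45)².
n₁ = 1.500 × 30.54 = 45.8.
Round up: n₁ = 46, giving n₂ = 2 × 46 = 92.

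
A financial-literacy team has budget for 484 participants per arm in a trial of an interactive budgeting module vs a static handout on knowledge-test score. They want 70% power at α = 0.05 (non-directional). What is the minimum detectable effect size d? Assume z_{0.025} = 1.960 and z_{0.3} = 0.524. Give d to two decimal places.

For two independent groups of n = 484 each: d_min = (z_{α/2} + z_β)·√(2/n).
z-sum = 1.960 + 0.524 = 2.484.
d_min = 2.484 × √(2/484) = 2.484 × 0.0643 = 0.160.

d_min ≈ 0.16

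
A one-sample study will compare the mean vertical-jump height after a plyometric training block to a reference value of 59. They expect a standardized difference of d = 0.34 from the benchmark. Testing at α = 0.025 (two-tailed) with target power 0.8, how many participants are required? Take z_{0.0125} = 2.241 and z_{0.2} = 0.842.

n = 83

For a one-sample test: n = ((z_{α/2} + z_β) / d)².
z_{α/2} + z_β = 2.241 + 0.842 = 3.083.
n = (3.083 / 0.34)² = 9.068² = 82.22.
Round up.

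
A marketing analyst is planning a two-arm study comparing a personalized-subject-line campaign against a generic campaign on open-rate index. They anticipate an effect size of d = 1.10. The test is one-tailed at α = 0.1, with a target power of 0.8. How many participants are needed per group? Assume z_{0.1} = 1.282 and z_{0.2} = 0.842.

n = 8 per group

For two independent groups with equal n: n = 2·((z_{α} + z_β) / d)².
z_{α} + z_β = 1.282 + 0.842 = 2.124.
n = 2 × (2.124 / 1.10)² = 2 × 1.931² = 2 × 3.73 = 7.5.
Round up to the next whole participant.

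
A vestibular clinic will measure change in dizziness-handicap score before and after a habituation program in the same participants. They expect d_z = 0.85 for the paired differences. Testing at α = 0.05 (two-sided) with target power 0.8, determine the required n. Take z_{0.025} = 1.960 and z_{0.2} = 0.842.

For a paired (one-sample on differences) test: n = ((z_{α/2} + z_β) / d)².
z_{α/2} + z_β = 1.960 + 0.842 = 2.802.
n = (2.802 / 0.85)² = 3.296² = 10.87.
Round up.

n = 11 pairs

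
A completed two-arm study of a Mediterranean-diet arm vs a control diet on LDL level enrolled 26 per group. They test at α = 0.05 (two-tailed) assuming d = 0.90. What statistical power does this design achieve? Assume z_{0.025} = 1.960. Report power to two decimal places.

For two equal groups, power = Φ(d·√(n/2) − z_{α/2}).
d·√(n/2) = 0.90 × √(26/2) = 0.90 × 3.606 = 3.245.
z_β = 3.245 − 1.960 = 1.285.
Power = Φ(1.285) = 0.901.

power ≈ 0.90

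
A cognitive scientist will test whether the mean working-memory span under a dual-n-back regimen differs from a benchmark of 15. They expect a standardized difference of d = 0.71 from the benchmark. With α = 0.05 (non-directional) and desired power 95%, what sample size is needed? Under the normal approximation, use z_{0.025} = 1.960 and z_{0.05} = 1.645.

For a one-sample test: n = ((z_{α/2} + z_β) / d)².
z_{α/2} + z_β = 1.960 + 1.645 = 3.605.
n = (3.605 / 0.71)² = 5.077² = 25.78.
Round up.

n = 26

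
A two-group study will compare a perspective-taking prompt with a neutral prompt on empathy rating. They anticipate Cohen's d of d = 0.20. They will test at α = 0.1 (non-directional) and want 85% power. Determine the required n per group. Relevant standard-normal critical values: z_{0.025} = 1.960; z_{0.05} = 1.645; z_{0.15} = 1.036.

n = 360 per group

For two independent groups with equal n: n = 2·((z_{α/2} + z_β) / d)².
z_{α/2} + z_β = 1.645 + 1.036 = 2.681.
n = 2 × (2.681 / 0.20)² = 2 × 13.405² = 2 × 179.69 = 359.4.
Round up to the next whole participant.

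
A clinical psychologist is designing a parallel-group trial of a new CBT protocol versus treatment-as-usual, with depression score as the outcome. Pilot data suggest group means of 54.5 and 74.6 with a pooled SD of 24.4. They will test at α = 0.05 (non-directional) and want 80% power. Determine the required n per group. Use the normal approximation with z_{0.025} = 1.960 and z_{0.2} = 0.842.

n = 24 per group

Cohen's d = |M₁ − M₂| / SD_pooled = |54.5 − 74.6| / 24.4 = 20.1 / 24.4 = 0.824.
For two independent groups with equal n: n = 2·((z_{α/2} + z_β) / d)².
z_{α/2} + z_β = 1.960 + 0.842 = 2.802.
n = 2 × (2.802 / 0.824)² = 2 × 3.400² = 2 × 11.56 = 23.1.
Round up to the next whole participant.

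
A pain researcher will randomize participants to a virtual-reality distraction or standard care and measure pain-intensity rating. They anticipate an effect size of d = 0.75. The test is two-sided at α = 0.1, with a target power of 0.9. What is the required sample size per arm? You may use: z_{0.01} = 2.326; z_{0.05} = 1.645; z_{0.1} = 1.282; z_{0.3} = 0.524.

n = 31 per group

For two independent groups with equal n: n = 2·((z_{α/2} + z_β) / d)².
z_{α/2} + z_β = 1.645 + 1.282 = 2.927.
n = 2 × (2.927 / 0.75)² = 2 × 3.903² = 2 × 15.23 = 30.5.
Round up to the next whole participant.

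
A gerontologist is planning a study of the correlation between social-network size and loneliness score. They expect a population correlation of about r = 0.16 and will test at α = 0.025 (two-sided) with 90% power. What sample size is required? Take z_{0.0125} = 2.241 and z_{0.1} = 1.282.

n = 480

Fisher's z: C = ½·ln((1+r)/(1−r)) = ½·ln(1.3810) = 0.1614.
n = ((z_{α/2} + z_β)/C)² + 3.
(2.241 + 1.282) / 0.1614 = 3.523 / 0.1614 = 21.828.
n = 21.828² + 3 = 476.45 + 3 = 479.5.
Round up.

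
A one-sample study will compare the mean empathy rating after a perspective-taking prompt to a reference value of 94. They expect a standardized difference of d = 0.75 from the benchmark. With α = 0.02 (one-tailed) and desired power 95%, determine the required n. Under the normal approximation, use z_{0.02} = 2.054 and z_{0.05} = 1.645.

n = 25

For a one-sample test: n = ((z_{α} + z_β) / d)².
z_{α} + z_β = 2.054 + 1.645 = 3.699.
n = (3.699 / 0.75)² = 4.932² = 24.32.
Round up.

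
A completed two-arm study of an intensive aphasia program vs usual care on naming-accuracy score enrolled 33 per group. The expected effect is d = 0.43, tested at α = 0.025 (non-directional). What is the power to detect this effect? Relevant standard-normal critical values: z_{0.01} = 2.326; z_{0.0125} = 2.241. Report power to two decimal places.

power ≈ 0.31

For two equal groups, power = Φ(d·√(n/2) − z_{α/2}).
d·√(n/2) = 0.43 × √(33/2) = 0.43 × 4.062 = 1.747.
z_β = 1.747 − 2.241 = -0.494.
Power = Φ(-0.494) = 0.311.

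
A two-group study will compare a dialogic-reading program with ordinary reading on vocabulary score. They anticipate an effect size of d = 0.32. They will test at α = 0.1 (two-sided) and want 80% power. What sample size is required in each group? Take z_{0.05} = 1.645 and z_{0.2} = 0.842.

For two independent groups with equal n: n = 2·((z_{α/2} + z_β) / d)².
z_{α/2} + z_β = 1.645 + 0.842 = 2.487.
n = 2 × (2.487 / 0.32)² = 2 × 7.772² = 2 × 60.40 = 120.8.
Round up to the next whole participant.

n = 121 per group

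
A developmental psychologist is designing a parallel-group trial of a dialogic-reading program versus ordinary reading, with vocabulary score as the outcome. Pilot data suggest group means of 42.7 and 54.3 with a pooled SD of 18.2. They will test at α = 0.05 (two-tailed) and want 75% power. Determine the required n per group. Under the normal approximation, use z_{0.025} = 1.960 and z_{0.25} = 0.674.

Cohen's d = |M₁ − M₂| / SD_pooled = |42.7 − 54.3| / 18.2 = 11.6 / 18.2 = 0.637.
For two independent groups with equal n: n = 2·((z_{α/2} + z_β) / d)².
z_{α/2} + z_β = 1.960 + 0.674 = 2.634.
n = 2 × (2.634 / 0.637)² = 2 × 4.135² = 2 × 17.10 = 34.2.
Round up to the next whole participant.

n = 35 per group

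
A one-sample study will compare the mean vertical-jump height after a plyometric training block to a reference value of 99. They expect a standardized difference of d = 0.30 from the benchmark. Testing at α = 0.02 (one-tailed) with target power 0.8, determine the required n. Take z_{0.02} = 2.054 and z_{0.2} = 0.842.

For a one-sample test: n = ((z_{α} + z_β) / d)².
z_{α} + z_β = 2.054 + 0.842 = 2.896.
n = (2.896 / 0.30)² = 9.653² = 93.19.
Round up.

n = 94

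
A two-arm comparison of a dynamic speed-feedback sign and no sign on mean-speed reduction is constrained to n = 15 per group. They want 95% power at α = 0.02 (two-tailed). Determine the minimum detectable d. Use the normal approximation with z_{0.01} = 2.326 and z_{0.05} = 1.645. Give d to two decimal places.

d_min ≈ 1.45

For two independent groups of n = 15 each: d_min = (z_{α/2} + z_β)·√(2/n).
z-sum = 2.326 + 1.645 = 3.971.
d_min = 3.971 × √(2/15) = 3.971 × 0.3651 = 1.450.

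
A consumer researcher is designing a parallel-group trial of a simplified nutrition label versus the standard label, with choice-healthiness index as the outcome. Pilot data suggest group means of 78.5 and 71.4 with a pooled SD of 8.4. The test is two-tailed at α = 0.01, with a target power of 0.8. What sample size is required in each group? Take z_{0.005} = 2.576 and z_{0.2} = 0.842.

Cohen's d = |M₁ − M₂| / SD_pooled = |78.5 − 71.4| / 8.4 = 7.1 / 8.4 = 0.845.
For two independent groups with equal n: n = 2·((z_{α/2} + z_β) / d)².
z_{α/2} + z_β = 2.576 + 0.842 = 3.418.
n = 2 × (3.418 / 0.845)² = 2 × 4.045² = 2 × 16.36 = 32.7.
Round up to the next whole participant.

n = 33 per group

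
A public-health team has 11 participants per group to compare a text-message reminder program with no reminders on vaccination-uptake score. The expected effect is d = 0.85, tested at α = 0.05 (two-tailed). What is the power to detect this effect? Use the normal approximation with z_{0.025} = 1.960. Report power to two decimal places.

For two equal groups, power = Φ(d·√(n/2) − z_{α/2}).
d·√(n/2) = 0.85 × √(11/2) = 0.85 × 2.345 = 1.993.
z_β = 1.993 − 1.960 = 0.033.
Power = Φ(0.033) = 0.513.

power ≈ 0.51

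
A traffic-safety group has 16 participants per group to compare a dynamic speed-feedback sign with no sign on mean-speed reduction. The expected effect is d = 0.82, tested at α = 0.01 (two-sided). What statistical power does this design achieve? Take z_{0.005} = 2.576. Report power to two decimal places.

power ≈ 0.40

For two equal groups, power = Φ(d·√(n/2) − z_{α/2}).
d·√(n/2) = 0.82 × √(16/2) = 0.82 × 2.828 = 2.319.
z_β = 2.319 − 2.576 = -0.257.
Power = Φ(-0.257) = 0.399.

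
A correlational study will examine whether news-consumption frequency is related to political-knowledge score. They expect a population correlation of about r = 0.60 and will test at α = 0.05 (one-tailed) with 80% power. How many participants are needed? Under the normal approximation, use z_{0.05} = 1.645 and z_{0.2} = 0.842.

Fisher's z: C = ½·ln((1+r)/(1−r)) = ½·ln(4.0000) = 0.6931.
n = ((z_{α} + z_β)/C)² + 3.
(1.645 + 0.842) / 0.6931 = 2.487 / 0.6931 = 3.588.
n = 3.588² + 3 = 12.88 + 3 = 15.9.
Round up.

n = 16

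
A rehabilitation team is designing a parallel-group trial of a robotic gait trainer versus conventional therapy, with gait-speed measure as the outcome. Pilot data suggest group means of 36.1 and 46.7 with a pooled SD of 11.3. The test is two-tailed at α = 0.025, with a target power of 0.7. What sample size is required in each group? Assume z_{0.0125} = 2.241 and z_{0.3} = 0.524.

n = 18 per group

Cohen's d = |M₁ − M₂| / SD_pooled = |36.1 − 46.7| / 11.3 = 10.6 / 11.3 = 0.938.
For two independent groups with equal n: n = 2·((z_{α/2} + z_β) / d)².
z_{α/2} + z_β = 2.241 + 0.524 = 2.765.
n = 2 × (2.765 / 0.938)² = 2 × 2.948² = 2 × 8.69 = 17.4.
Round up to the next whole participant.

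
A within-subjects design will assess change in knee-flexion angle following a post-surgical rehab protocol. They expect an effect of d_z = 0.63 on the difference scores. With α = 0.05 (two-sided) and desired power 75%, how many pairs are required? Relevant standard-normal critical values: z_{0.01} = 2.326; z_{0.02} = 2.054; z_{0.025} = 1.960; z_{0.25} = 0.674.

For a paired (one-sample on differences) test: n = ((z_{α/2} + z_β) / d)².
z_{α/2} + z_β = 1.960 + 0.674 = 2.634.
n = (2.634 / 0.63)² = 4.181² = 17.48.
Round up.

n = 18 pairs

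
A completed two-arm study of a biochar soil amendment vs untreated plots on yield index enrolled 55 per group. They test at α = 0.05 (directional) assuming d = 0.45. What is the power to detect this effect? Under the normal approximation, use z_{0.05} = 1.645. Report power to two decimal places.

power ≈ 0.76

For two equal groups, power = Φ(d·√(n/2) − z_{α}).
d·√(n/2) = 0.45 × √(55/2) = 0.45 × 5.244 = 2.360.
z_β = 2.360 − 1.645 = 0.715.
Power = Φ(0.715) = 0.763.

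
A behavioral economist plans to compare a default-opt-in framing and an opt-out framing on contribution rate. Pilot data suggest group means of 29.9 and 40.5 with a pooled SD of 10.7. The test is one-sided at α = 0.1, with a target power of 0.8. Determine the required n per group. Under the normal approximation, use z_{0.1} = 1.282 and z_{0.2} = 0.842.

Cohen's d = |M₁ − M₂| / SD_pooled = |29.9 − 40.5| / 10.7 = 10.6 / 10.7 = 0.991.
For two independent groups with equal n: n = 2·((z_{α} + z_β) / d)².
z_{α} + z_β = 1.282 + 0.842 = 2.124.
n = 2 × (2.124 / 0.991)² = 2 × 2.143² = 2 × 4.59 = 9.2.
Round up to the next whole participant.

n = 10 per group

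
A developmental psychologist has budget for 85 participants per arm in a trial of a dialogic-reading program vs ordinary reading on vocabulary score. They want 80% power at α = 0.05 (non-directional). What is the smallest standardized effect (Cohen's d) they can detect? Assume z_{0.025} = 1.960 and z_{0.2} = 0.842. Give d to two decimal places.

d_min ≈ 0.43

For two independent groups of n = 85 each: d_min = (z_{α/2} + z_β)·√(2/n).
z-sum = 1.960 + 0.842 = 2.802.
d_min = 2.802 × √(2/85) = 2.802 × 0.1534 = 0.430.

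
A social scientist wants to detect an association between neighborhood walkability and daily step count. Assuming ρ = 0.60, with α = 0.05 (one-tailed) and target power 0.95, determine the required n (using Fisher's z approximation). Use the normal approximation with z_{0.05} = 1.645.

Fisher's z: C = ½·ln((1+r)/(1−r)) = ½·ln(4.0000) = 0.6931.
n = ((z_{α} + z_β)/C)² + 3.
(1.645 + 1.645) / 0.6931 = 3.290 / 0.6931 = 4.747.
n = 4.747² + 3 = 22.53 + 3 = 25.5.
Round up.

n = 26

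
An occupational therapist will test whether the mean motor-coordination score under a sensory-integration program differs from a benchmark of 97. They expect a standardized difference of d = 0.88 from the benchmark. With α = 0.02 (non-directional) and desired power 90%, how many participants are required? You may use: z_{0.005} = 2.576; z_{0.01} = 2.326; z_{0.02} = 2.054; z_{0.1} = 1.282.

n = 17

For a one-sample test: n = ((z_{α/2} + z_β) / d)².
z_{α/2} + z_β = 2.326 + 1.282 = 3.608.
n = (3.608 / 0.88)² = 4.100² = 16.81.
Round up.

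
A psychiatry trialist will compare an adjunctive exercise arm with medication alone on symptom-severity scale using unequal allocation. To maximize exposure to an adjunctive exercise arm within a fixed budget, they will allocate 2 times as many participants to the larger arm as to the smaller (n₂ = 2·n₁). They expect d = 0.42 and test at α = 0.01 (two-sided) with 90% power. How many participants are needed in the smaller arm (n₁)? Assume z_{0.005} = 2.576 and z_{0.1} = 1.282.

With allocation ratio k = n₂/n₁ = 2, Var(x̄₁−x̄₂) = σ²(1/n₁ + 1/(k·n₁)) = σ²·(k+1)/(k·n₁).
So n₁ = (1 + 1/k)·((z_{α/2} + z_β)/d)² = 1.500 × (3.858/0.42)².
n₁ = 1.500 × 84.38 = 126.6.
Round up: n₁ = 127, giving n₂ = 2 × 127 = 254.

n₁ = 127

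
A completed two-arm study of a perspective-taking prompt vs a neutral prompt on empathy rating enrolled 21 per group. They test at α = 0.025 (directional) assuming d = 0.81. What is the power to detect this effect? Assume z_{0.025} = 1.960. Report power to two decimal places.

power ≈ 0.75

For two equal groups, power = Φ(d·√(n/2) − z_{α}).
d·√(n/2) = 0.81 × √(21/2) = 0.81 × 3.240 = 2.625.
z_β = 2.625 − 1.960 = 0.665.
Power = Φ(0.665) = 0.747.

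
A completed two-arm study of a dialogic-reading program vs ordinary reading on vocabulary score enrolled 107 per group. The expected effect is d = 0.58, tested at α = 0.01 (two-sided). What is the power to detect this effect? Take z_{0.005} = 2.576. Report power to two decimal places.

For two equal groups, power = Φ(d·√(n/2) − z_{α/2}).
d·√(n/2) = 0.58 × √(107/2) = 0.58 × 7.314 = 4.242.
z_β = 4.242 − 2.576 = 1.666.
Power = Φ(1.666) = 0.952.

power ≈ 0.95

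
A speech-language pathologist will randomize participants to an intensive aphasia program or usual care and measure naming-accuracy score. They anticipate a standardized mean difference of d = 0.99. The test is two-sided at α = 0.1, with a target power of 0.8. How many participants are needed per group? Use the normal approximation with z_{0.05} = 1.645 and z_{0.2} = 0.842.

For two independent groups with equal n: n = 2·((z_{α/2} + z_β) / d)².
z_{α/2} + z_β = 1.645 + 0.842 = 2.487.
n = 2 × (2.487 / 0.99)² = 2 × 2.512² = 2 × 6.31 = 12.6.
Round up to the next whole participant.

n = 13 per group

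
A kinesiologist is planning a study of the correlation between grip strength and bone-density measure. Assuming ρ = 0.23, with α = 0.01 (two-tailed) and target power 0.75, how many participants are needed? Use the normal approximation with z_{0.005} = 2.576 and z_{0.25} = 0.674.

Fisher's z: C = ½·ln((1+r)/(1−r)) = ½·ln(1.5974) = 0.2342.
n = ((z_{α/2} + z_β)/C)² + 3.
(2.576 + 0.674) / 0.2342 = 3.250 / 0.2342 = 13.877.
n = 13.877² + 3 = 192.57 + 3 = 195.6.
Round up.

n = 196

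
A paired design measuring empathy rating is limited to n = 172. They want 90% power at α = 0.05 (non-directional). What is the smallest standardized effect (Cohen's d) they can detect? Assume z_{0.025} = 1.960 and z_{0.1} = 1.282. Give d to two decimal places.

For a single sample (or paired design) of n = 172: d_min = (z_{α/2} + z_β)/√n.
z-sum = 1.960 + 1.282 = 3.242.
d_min = 3.242 / √172 = 3.242 / 13.115 = 0.247.

d_min ≈ 0.25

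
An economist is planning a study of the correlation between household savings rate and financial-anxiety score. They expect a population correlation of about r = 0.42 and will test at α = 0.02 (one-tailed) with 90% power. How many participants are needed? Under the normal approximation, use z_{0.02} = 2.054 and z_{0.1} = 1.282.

Fisher's z: C = ½·ln((1+r)/(1−r)) = ½·ln(2.4483) = 0.4477.
n = ((z_{α} + z_β)/C)² + 3.
(2.054 + 1.282) / 0.4477 = 3.336 / 0.4477 = 7.451.
n = 7.451² + 3 = 55.52 + 3 = 58.5.
Round up.

n = 59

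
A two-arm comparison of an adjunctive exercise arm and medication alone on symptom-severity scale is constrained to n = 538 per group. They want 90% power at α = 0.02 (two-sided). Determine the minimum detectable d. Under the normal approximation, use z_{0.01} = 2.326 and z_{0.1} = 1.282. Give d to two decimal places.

d_min ≈ 0.22

For two independent groups of n = 538 each: d_min = (z_{α/2} + z_β)·√(2/n).
z-sum = 2.326 + 1.282 = 3.608.
d_min = 3.608 × √(2/538) = 3.608 × 0.0610 = 0.220.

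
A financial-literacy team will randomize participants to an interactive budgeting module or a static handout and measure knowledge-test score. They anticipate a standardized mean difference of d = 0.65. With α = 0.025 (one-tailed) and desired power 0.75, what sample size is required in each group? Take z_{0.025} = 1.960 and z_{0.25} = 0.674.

For two independent groups with equal n: n = 2·((z_{α} + z_β) / d)².
z_{α} + z_β = 1.960 + 0.674 = 2.634.
n = 2 × (2.634 / 0.65)² = 2 × 4.052² = 2 × 16.42 = 32.8.
Round up to the next whole participant.

n = 33 per group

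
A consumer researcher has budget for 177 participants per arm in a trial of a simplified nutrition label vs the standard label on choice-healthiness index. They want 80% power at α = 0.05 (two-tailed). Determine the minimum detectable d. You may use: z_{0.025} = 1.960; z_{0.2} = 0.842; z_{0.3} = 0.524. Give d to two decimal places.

For two independent groups of n = 177 each: d_min = (z_{α/2} + z_β)·√(2/n).
z-sum = 1.960 + 0.842 = 2.802.
d_min = 2.802 × √(2/177) = 2.802 × 0.1063 = 0.298.

d_min ≈ 0.30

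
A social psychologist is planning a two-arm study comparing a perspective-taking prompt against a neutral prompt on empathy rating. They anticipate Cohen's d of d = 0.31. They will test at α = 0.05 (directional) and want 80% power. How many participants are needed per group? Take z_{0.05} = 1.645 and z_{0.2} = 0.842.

n = 129 per group

For two independent groups with equal n: n = 2·((z_{α} + z_β) / d)².
z_{α} + z_β = 1.645 + 0.842 = 2.487.
n = 2 × (2.487 / 0.31)² = 2 × 8.023² = 2 × 64.36 = 128.7.
Round up to the next whole participant.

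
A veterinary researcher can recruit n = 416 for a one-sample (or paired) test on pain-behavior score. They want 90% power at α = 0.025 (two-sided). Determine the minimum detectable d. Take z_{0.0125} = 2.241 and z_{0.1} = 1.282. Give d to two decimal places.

For a single sample (or paired design) of n = 416: d_min = (z_{α/2} + z_β)/√n.
z-sum = 2.241 + 1.282 = 3.523.
d_min = 3.523 / √416 = 3.523 / 20.396 = 0.173.

d_min ≈ 0.17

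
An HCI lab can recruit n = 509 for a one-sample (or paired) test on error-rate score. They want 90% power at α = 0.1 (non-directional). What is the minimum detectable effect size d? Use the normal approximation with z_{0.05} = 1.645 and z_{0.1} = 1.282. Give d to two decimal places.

For a single sample (or paired design) of n = 509: d_min = (z_{α/2} + z_β)/√n.
z-sum = 1.645 + 1.282 = 2.927.
d_min = 2.927 / √509 = 2.927 / 22.561 = 0.130.

d_min ≈ 0.13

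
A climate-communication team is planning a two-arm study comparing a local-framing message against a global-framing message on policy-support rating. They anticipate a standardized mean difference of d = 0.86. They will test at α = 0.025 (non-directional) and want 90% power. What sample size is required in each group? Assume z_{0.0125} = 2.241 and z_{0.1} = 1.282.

For two independent groups with equal n: n = 2·((z_{α/2} + z_β) / d)².
z_{α/2} + z_β = 2.241 + 1.282 = 3.523.
n = 2 × (3.523 / 0.86)² = 2 × 4.097² = 2 × 16.78 = 33.6.
Round up to the next whole participant.

n = 34 per group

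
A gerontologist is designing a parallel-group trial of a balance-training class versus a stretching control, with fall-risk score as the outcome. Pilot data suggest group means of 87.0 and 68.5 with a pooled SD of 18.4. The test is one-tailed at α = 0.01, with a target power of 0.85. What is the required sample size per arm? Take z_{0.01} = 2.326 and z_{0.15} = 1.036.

Cohen's d = |M₁ − M₂| / SD_pooled = |87.0 − 68.5| / 18.4 = 18.5 / 18.4 = 1.005.
For two independent groups with equal n: n = 2·((z_{α} + z_β) / d)².
z_{α} + z_β = 2.326 + 1.036 = 3.362.
n = 2 × (3.362 / 1.005)² = 2 × 3.345² = 2 × 11.19 = 22.4.
Round up to the next whole participant.

n = 23 per group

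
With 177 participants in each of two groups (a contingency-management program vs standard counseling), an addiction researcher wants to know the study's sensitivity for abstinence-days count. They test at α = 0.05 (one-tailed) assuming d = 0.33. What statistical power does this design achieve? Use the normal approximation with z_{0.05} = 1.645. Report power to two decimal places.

power ≈ 0.93

For two equal groups, power = Φ(d·√(n/2) − z_{α}).
d·√(n/2) = 0.33 × √(177/2) = 0.33 × 9.407 = 3.104.
z_β = 3.104 − 1.645 = 1.459.
Power = Φ(1.459) = 0.928.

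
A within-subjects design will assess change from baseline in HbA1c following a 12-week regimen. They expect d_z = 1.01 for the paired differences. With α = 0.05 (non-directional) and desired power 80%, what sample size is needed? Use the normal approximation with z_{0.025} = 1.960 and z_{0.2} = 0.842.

n = 8 pairs

For a paired (one-sample on differences) test: n = ((z_{α/2} + z_β) / d)².
z_{α/2} + z_β = 1.960 + 0.842 = 2.802.
n = (2.802 / 1.01)² = 2.774² = 7.70.
Round up.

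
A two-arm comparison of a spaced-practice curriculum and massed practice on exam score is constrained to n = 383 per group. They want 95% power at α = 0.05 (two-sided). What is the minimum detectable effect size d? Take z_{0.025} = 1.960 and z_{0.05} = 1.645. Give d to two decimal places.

d_min ≈ 0.26

For two independent groups of n = 383 each: d_min = (z_{α/2} + z_β)·√(2/n).
z-sum = 1.960 + 1.645 = 3.605.
d_min = 3.605 × √(2/383) = 3.605 × 0.0723 = 0.261.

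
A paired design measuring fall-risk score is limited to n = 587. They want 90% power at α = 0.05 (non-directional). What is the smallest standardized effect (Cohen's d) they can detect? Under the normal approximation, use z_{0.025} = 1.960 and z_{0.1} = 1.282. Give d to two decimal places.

For a single sample (or paired design) of n = 587: d_min = (z_{α/2} + z_β)/√n.
z-sum = 1.960 + 1.282 = 3.242.
d_min = 3.242 / √587 = 3.242 / 24.228 = 0.134.

d_min ≈ 0.13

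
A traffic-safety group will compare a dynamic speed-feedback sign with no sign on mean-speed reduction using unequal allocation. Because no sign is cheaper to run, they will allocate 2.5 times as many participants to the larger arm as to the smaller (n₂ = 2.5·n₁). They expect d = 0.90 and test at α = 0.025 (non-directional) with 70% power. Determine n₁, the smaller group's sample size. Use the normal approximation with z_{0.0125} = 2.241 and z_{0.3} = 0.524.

n₁ = 14

With allocation ratio k = n₂/n₁ = 2.5, Var(x̄₁−x̄₂) = σ²(1/n₁ + 1/(k·n₁)) = σ²·(k+1)/(k·n₁).
So n₁ = (1 + 1/k)·((z_{α/2} + z_β)/d)² = 1.400 × (2.765/0.90)².
n₁ = 1.400 × 9.44 = 13.2.
Round up: n₁ = 14, giving n₂ = 2.5 × 14 = 35.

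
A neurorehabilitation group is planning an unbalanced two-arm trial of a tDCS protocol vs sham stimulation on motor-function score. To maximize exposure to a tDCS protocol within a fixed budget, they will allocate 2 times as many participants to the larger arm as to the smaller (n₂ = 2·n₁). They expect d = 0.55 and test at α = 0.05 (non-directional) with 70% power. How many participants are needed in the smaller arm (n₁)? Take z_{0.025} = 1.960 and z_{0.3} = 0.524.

n₁ = 31

With allocation ratio k = n₂/n₁ = 2, Var(x̄₁−x̄₂) = σ²(1/n₁ + 1/(k·n₁)) = σ²·(k+1)/(k·n₁).
So n₁ = (1 + 1/k)·((z_{α/2} + z_β)/d)² = 1.500 × (2.484/0.55)².
n₁ = 1.500 × 20.40 = 30.6.
Round up: n₁ = 31, giving n₂ = 2 × 31 = 62.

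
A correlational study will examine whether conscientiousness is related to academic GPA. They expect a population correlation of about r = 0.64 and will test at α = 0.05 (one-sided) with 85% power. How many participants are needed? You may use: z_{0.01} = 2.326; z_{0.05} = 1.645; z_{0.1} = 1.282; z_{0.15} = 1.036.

Fisher's z: C = ½·ln((1+r)/(1−r)) = ½·ln(4.5556) = 0.7582.
n = ((z_{α} + z_β)/C)² + 3.
(1.645 + 1.036) / 0.7582 = 2.681 / 0.7582 = 3.536.
n = 3.536² + 3 = 12.50 + 3 = 15.5.
Round up.

n = 16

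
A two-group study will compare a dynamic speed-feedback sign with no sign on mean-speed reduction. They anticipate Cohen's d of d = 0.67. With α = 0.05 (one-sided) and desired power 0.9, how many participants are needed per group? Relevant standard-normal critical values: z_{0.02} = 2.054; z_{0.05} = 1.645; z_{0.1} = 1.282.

n = 39 per group

For two independent groups with equal n: n = 2·((z_{α} + z_β) / d)².
z_{α} + z_β = 1.645 + 1.282 = 2.927.
n = 2 × (2.927 / 0.67)² = 2 × 4.369² = 2 × 19.09 = 38.2.
Round up to the next whole participant.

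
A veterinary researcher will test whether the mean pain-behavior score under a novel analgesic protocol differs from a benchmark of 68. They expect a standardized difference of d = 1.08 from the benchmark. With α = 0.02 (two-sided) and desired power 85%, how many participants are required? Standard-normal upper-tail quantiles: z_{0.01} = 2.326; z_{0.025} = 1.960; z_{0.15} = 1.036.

n = 10

For a one-sample test: n = ((z_{α/2} + z_β) / d)².
z_{α/2} + z_β = 2.326 + 1.036 = 3.362.
n = (3.362 / 1.08)² = 3.113² = 9.69.
Round up.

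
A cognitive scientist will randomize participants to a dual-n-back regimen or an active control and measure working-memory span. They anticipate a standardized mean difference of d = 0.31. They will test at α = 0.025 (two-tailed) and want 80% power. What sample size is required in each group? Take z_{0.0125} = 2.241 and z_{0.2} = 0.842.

n = 198 per group

For two independent groups with equal n: n = 2·((z_{α/2} + z_β) / d)².
z_{α/2} + z_β = 2.241 + 0.842 = 3.083.
n = 2 × (3.083 / 0.31)² = 2 × 9.945² = 2 × 98.91 = 197.8.
Round up to the next whole participant.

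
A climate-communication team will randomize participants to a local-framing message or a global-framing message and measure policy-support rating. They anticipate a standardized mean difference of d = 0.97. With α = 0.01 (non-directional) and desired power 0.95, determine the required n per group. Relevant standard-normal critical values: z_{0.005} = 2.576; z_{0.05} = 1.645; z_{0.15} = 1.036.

For two independent groups with equal n: n = 2·((z_{α/2} + z_β) / d)².
z_{α/2} + z_β = 2.576 + 1.645 = 4.221.
n = 2 × (4.221 / 0.97)² = 2 × 4.352² = 2 × 18.94 = 37.9.
Round up to the next whole participant.

n = 38 per group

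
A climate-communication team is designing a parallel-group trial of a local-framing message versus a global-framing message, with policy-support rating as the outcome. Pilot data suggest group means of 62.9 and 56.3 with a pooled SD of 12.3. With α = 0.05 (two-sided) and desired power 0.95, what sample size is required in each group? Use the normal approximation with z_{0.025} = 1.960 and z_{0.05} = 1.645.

Cohen's d = |M₁ − M₂| / SD_pooled = |62.9 − 56.3| / 12.3 = 6.6 / 12.3 = 0.537.
For two independent groups with equal n: n = 2·((z_{α/2} + z_β) / d)².
z_{α/2} + z_β = 1.960 + 1.645 = 3.605.
n = 2 × (3.605 / 0.537)² = 2 × 6.713² = 2 × 45.07 = 90.1.
Round up to the next whole participant.

n = 91 per group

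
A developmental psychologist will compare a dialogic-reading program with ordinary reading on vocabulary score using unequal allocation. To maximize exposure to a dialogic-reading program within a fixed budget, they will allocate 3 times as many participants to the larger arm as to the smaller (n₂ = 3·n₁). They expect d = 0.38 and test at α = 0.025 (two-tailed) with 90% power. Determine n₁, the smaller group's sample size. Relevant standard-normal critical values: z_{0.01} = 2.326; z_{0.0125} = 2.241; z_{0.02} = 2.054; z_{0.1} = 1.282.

With allocation ratio k = n₂/n₁ = 3, Var(x̄₁−x̄₂) = σ²(1/n₁ + 1/(k·n₁)) = σ²·(k+1)/(k·n₁).
So n₁ = (1 + 1/k)·((z_{α/2} + z_β)/d)² = 1.333 × (3.523/0.38)².
n₁ = 1.333 × 85.95 = 114.6.
Round up: n₁ = 115, giving n₂ = 3 × 115 = 345.

n₁ = 115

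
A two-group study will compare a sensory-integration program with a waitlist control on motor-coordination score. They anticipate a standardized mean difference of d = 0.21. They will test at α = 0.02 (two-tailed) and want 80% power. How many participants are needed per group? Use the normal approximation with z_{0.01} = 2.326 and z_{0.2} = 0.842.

n = 456 per group

For two independent groups with equal n: n = 2·((z_{α/2} + z_β) / d)².
z_{α/2} + z_β = 2.326 + 0.842 = 3.168.
n = 2 × (3.168 / 0.21)² = 2 × 15.086² = 2 × 227.58 = 455.2.
Round up to the next whole participant.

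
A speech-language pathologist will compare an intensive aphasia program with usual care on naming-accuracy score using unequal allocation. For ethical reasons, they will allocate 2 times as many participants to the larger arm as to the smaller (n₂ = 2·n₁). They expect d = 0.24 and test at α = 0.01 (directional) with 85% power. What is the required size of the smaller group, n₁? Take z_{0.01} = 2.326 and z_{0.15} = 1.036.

With allocation ratio k = n₂/n₁ = 2, Var(x̄₁−x̄₂) = σ²(1/n₁ + 1/(k·n₁)) = σ²·(k+1)/(k·n₁).
So n₁ = (1 + 1/k)·((z_{α} + z_β)/d)² = 1.500 × (3.362/0.24)².
n₁ = 1.500 × 196.23 = 294.4.
Round up: n₁ = 295, giving n₂ = 2 × 295 = 590.

n₁ = 295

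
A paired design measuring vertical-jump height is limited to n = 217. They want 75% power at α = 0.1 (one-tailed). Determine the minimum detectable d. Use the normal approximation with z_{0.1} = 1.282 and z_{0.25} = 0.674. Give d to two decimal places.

For a single sample (or paired design) of n = 217: d_min = (z_{α} + z_β)/√n.
z-sum = 1.282 + 0.674 = 1.956.
d_min = 1.956 / √217 = 1.956 / 14.731 = 0.133.

d_min ≈ 0.13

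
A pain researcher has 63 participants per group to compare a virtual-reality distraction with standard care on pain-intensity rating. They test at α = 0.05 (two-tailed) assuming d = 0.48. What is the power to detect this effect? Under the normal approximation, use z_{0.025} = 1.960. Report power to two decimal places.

For two equal groups, power = Φ(d·√(n/2) − z_{α/2}).
d·√(n/2) = 0.48 × √(63/2) = 0.48 × 5.612 = 2.694.
z_β = 2.694 − 1.960 = 0.734.
Power = Φ(0.734) = 0.769.

power ≈ 0.77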